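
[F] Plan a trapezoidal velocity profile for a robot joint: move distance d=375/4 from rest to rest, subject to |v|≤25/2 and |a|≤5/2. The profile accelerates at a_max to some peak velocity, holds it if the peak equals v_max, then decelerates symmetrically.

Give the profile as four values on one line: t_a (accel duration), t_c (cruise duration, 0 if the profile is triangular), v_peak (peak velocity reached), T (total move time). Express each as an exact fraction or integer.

vₘ²/aₘ = (25/2)²/(5/2) = 125/2
375/4 ≥ 125/2 so v_max reached
t_a = (25/2)/(5/2) = 5; v_peak = 25/2
d_cruise = 375/4 − 125/2 = 125/4; t_c = (125/4)/(25/2) = 5/2
T = 2·5 + 5/2 = 25/2

t_a=5 t_c=5/2 v_peak=25/2 T=25/2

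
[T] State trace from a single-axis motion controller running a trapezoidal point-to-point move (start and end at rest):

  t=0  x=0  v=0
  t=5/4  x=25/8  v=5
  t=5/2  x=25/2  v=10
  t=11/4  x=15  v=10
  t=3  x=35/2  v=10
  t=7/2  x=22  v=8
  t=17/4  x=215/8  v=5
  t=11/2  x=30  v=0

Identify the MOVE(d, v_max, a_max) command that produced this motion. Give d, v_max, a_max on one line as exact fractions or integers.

d=30 v_max=10 a_max=4

final state: t=11/2, x=30, v=0 → d = 30
a_max = (5−0)/(5/4−0) = 4
max v = 10 over t∈[5/2,3] → v_max = 10
check: 10·(5/2+1/2) = 30 ✓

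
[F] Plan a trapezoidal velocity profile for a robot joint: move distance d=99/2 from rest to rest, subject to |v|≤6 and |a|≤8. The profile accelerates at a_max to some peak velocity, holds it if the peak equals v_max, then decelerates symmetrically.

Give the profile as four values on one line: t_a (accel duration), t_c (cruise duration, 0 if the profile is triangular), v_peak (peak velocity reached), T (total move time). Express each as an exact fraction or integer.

(v_max)²/a_max = 6²/8 = 9/2
99/2 ≥ 9/2 → trapezoidal
t_a = 6/8 = 3/4; v_peak = 6
d_cruise = 99/2 − 9/2 = 45; t_c = 45/6 = 15/2
T = 2·3/4 + 15/2 = 9

t_a=3/4 t_c=15/2 v_peak=6 T=9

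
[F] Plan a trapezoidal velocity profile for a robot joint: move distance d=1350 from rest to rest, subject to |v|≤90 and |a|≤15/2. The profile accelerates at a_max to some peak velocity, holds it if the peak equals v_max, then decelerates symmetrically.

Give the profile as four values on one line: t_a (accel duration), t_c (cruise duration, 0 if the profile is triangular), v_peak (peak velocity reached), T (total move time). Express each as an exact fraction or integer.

(v_max)²/a_max = 90²/(15/2) = 1080
1350 ≥ 1080 so v_max reached
t_a = 90/(15/2) = 12; v_peak = 90
d_cruise = 1350 − 1080 = 270; t_c = 270/90 = 3
T = 2·12 + 3 = 27

t_a=12 t_c=3 v_peak=90 T=27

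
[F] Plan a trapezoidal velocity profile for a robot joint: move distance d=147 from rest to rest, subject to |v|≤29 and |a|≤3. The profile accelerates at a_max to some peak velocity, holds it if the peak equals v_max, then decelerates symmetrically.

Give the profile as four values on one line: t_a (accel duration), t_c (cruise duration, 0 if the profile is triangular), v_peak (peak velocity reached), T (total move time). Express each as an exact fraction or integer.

vₘ²/aₘ = 29²/3 = 841/3
147 < 841/3 → triangular
v_peak = √(147·3) = √441 = 21
t_a = 21/3 = 7; t_c = 0
T = 2·7 = 14

t_a=7 t_c=0 v_peak=21 T=14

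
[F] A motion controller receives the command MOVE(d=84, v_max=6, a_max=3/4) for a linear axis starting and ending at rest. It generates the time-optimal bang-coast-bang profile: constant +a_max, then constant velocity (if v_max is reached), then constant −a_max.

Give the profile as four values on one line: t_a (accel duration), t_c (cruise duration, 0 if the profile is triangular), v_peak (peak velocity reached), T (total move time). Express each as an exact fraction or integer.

(v_max)²/a_max = 6²/(3/4) = 48
84 ≥ 48 ⇒ cruise phase
t_a = 6/(3/4) = 8; v_peak = 6
d_cruise = 84 − 48 = 36; t_c = 36/6 = 6
T = 2·8 + 6 = 22

t_a=8 t_c=6 v_peak=6 T=22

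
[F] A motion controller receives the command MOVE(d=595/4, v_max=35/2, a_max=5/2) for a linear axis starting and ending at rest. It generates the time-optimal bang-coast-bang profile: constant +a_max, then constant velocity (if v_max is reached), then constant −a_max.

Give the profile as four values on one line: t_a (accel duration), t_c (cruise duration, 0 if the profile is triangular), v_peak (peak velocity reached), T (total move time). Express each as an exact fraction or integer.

v_max²/a_max = (35/2)²/(5/2) = 245/2
595/4 ≥ 245/2 → trapezoidal
t_a = (35/2)/(5/2) = 7; v_peak = 35/2
d_cruise = 595/4 − 245/2 = 105/4; t_c = (105/4)/(35/2) = 3/2
T = 2·7 + 3/2 = 31/2

t_a=7 t_c=3/2 v_peak=35/2 T=31/2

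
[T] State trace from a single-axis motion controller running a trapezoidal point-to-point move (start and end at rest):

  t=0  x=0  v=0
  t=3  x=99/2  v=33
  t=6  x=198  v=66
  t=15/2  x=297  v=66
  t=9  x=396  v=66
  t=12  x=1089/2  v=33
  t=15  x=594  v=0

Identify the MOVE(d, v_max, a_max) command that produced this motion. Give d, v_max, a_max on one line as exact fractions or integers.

d=594 v_max=66 a_max=11

final state: t=15, x=594, v=0 → d = 594
a_max = (33−0)/(3−0) = 11
max v = 66 over t∈[6,9] → v_max = 66
check: 66·(6+3) = 594 ✓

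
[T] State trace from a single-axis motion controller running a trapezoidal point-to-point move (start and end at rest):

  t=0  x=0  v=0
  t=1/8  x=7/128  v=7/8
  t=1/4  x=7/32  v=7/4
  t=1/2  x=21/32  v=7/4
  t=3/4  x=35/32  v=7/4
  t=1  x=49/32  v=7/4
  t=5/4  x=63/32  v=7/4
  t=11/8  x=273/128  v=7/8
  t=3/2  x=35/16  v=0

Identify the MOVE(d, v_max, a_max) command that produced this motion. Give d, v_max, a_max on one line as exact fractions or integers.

d=35/16 v_max=7/4 a_max=7

final state: t=3/2, x=35/16, v=0 → d = 35/16
a_max = (7/8−0)/(1/8−0) = 7
max v = 7/4 over t∈[1/4,5/4] → v_max = 7/4
check: 7/4·(1/4+1) = 35/16 ✓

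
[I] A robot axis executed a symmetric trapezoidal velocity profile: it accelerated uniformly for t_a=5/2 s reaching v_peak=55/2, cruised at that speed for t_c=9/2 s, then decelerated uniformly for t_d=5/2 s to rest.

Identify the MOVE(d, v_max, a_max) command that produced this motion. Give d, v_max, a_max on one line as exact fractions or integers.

a_max = (55/2)/(5/2) = 11
d_a = ½·55/2·5/2 = 275/8; d_c = 55/2·9/2 = 495/4
d = 2·275/8 + 495/4 = 385/2
t_c = 9/2 > 0 so v_max = 55/2

d=385/2 v_max=55/2 a_max=11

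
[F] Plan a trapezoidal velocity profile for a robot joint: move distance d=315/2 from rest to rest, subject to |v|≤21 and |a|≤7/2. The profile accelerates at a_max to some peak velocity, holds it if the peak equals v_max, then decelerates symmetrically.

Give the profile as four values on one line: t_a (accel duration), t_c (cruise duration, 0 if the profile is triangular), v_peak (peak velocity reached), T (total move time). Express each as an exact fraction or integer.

(v_max)²/a_max = 21²/(7/2) = 126
315/2 ≥ 126 → trapezoidal
t_a = 21/(7/2) = 6; v_peak = 21
d_cruise = 315/2 − 126 = 63/2; t_c = (63/2)/21 = 3/2
T = 2·6 + 3/2 = 27/2

t_a=6 t_c=3/2 v_peak=21 T=27/2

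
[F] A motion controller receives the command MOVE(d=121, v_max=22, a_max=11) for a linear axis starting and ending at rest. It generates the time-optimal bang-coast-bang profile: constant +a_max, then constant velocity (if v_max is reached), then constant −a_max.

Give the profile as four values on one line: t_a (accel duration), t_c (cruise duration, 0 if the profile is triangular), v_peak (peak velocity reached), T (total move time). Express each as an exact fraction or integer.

t_a=2 t_c=7/2 v_peak=22 T=15/2

vₘ²/aₘ = 22²/11 = 44
121 ≥ 44 so v_max reached
t_a = 22/11 = 2; v_peak = 22
d_cruise = 121 − 44 = 77; t_c = 77/22 = 7/2
T = 2·2 + 7/2 = 15/2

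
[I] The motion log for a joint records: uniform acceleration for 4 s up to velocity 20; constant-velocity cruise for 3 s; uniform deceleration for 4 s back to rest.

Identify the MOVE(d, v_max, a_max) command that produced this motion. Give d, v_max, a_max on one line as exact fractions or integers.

d=140 v_max=20 a_max=5

a_max = 20/4 = 5
d_a = ½·20·4 = 40; d_c = 20·3 = 60
d = 2·40 + 60 = 140
t_c = 3 > 0 so v_max = 20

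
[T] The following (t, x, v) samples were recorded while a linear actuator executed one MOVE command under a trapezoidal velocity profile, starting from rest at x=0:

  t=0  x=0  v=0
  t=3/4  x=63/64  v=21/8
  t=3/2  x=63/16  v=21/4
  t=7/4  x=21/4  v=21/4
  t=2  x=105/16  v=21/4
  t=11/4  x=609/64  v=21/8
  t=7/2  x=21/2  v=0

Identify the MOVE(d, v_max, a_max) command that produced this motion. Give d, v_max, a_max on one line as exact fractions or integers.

d=21/2 v_max=21/4 a_max=7/2

final state: t=7/2, x=21/2, v=0 → d = 21/2
a_max = (21/8−0)/(3/4−0) = 7/2
max v = 21/4 over t∈[3/2,2] → v_max = 21/4
check: 21/4·(3/2+1/2) = 21/2 ✓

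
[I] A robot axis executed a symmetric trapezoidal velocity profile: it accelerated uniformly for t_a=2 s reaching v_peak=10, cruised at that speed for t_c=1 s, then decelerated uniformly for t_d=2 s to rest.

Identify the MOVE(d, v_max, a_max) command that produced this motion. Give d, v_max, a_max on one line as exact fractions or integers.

d=30 v_max=10 a_max=5

a_max = 10/2 = 5
d_a = ½·10·2 = 10; d_c = 10·1 = 10
d = 2·10 + 10 = 30
t_c = 1 > 0 → v_max = v_peak = 10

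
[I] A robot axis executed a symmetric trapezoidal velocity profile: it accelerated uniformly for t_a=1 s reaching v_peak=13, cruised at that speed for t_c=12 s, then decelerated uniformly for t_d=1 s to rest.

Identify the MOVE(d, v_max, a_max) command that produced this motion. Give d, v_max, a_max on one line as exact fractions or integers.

d=169 v_max=13 a_max=13

a_max = 13/1 = 13
d_a = ½·13·1 = 13/2; d_c = 13·12 = 156
d = 2·13/2 + 156 = 169
t_c = 12 > 0 so v_max = 13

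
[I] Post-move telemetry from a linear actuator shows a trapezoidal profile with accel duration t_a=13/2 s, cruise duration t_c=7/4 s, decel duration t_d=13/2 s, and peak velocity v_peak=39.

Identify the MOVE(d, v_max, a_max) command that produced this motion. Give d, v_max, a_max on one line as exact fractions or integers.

a_max = 39/(13/2) = 6
d_a = ½·39·13/2 = 507/4; d_c = 39·7/4 = 273/4
d = 2·507/4 + 273/4 = 1287/4
t_c = 7/4 > 0 so v_max = 39

d=1287/4 v_max=39 a_max=6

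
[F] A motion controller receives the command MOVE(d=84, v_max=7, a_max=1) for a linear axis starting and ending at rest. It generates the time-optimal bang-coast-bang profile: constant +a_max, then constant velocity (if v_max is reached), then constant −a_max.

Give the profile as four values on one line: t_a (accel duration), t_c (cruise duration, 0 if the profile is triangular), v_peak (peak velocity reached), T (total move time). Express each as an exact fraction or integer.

v_max²/a_max = 7²/1 = 49
84 ≥ 49 so v_max reached
t_a = 7/1 = 7; v_peak = 7
d_cruise = 84 − 49 = 35; t_c = 35/7 = 5
T = 2·7 + 5 = 19

t_a=7 t_c=5 v_peak=7 T=19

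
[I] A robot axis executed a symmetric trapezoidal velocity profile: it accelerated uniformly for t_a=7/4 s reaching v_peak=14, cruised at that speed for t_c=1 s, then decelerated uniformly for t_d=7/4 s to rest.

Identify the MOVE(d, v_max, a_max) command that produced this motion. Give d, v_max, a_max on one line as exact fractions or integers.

d=77/2 v_max=14 a_max=8

a_max = 14/(7/4) = 8
d_a = ½·14·7/4 = 49/4; d_c = 14·1 = 14
d = 2·49/4 + 14 = 77/2
t_c = 1 > 0 ⇒ limit active, v_max = 14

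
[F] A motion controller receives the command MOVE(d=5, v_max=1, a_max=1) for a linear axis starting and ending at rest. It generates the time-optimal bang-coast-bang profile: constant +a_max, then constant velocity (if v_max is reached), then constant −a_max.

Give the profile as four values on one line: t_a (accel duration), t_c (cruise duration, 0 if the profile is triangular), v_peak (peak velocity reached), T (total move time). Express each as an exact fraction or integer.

t_a=1 t_c=4 v_peak=1 T=6

v_max²/a_max = 1²/1 = 1
5 ≥ 1 ⇒ cruise phase
t_a = 1/1 = 1; v_peak = 1
d_cruise = 5 − 1 = 4; t_c = 4/1 = 4
T = 2·1 + 4 = 6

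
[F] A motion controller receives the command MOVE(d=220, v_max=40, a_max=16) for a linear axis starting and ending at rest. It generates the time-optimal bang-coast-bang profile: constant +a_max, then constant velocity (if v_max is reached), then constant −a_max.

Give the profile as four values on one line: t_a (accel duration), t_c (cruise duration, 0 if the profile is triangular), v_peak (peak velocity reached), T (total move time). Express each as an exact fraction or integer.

v_max²/a_max = 40²/16 = 100
220 ≥ 100 ⇒ cruise phase
t_a = 40/16 = 5/2; v_peak = 40
d_cruise = 220 − 100 = 120; t_c = 120/40 = 3
T = 2·5/2 + 3 = 8

t_a=5/2 t_c=3 v_peak=40 T=8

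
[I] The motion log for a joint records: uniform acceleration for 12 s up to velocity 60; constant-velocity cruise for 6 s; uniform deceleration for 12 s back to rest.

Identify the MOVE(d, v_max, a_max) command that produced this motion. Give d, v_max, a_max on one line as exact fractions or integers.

d=1080 v_max=60 a_max=5

a_max = 60/12 = 5
d_a = ½·60·12 = 360; d_c = 60·6 = 360
d = 2·360 + 360 = 1080
t_c = 6 > 0 so v_max = 60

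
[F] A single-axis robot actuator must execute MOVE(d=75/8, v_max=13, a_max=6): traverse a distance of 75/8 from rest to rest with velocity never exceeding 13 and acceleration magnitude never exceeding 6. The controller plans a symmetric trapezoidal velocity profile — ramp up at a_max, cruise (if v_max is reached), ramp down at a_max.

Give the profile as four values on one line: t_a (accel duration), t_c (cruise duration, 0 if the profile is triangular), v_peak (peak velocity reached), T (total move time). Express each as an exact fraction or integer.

vₘ²/aₘ = 13²/6 = 169/6
75/8 < 169/6 so t_c = 0
v_peak = √(75/8·6) = √(225/4) = 15/2
t_a = (15/2)/6 = 5/4; t_c = 0
T = 2·5/4 = 5/2

t_a=5/4 t_c=0 v_peak=15/2 T=5/2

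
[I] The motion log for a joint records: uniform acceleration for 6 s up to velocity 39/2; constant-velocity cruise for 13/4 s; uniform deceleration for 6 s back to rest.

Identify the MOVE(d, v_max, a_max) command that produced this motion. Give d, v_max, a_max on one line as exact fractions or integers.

a_max = (39/2)/6 = 13/4
d_a = ½·39/2·6 = 117/2; d_c = 39/2·13/4 = 507/8
d = 2·117/2 + 507/8 = 1443/8
t_c = 13/4 > 0 → v_max = v_peak = 39/2

d=1443/8 v_max=39/2 a_max=13/4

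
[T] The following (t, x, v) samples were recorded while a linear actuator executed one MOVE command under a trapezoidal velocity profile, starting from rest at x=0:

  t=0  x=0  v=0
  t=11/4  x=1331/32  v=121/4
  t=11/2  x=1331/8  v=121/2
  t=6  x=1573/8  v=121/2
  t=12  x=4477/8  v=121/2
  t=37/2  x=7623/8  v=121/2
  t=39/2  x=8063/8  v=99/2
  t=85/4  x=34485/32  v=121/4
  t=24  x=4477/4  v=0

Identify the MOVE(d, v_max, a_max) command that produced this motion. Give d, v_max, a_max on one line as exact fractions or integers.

final state: t=24, x=4477/4, v=0 → d = 4477/4
a_max = (121/4−0)/(11/4−0) = 11
max v = 121/2 over t∈[11/2,37/2] → v_max = 121/2
check: 121/2·(11/2+13) = 4477/4 ✓

d=4477/4 v_max=121/2 a_max=11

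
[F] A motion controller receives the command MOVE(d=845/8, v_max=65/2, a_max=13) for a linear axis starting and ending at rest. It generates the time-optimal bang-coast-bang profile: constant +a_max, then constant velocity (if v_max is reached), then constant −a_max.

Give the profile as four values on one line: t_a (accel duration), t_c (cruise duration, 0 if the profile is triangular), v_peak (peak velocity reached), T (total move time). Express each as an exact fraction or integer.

v_max²/a_max = (65/2)²/13 = 325/4
845/8 ≥ 325/4 ⇒ cruise phase
t_a = (65/2)/13 = 5/2; v_peak = 65/2
d_cruise = 845/8 − 325/4 = 195/8; t_c = (195/8)/(65/2) = 3/4
T = 2·5/2 + 3/4 = 23/4

t_a=5/2 t_c=3/4 v_peak=65/2 T=23/4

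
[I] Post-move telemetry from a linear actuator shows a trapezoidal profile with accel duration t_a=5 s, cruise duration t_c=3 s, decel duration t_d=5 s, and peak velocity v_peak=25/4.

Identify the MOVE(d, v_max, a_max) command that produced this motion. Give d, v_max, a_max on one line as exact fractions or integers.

a_max = (25/4)/5 = 5/4
d_a = ½·25/4·5 = 125/8; d_c = 25/4·3 = 75/4
d = 2·125/8 + 75/4 = 50
t_c = 3 > 0 → v_max = v_peak = 25/4

d=50 v_max=25/4 a_max=5/4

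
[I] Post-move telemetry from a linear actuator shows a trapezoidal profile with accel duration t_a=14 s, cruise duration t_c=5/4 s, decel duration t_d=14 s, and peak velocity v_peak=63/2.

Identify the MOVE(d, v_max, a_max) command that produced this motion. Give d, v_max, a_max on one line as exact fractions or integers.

d=3843/8 v_max=63/2 a_max=9/4

a_max = (63/2)/14 = 9/4
d_a = ½·63/2·14 = 441/2; d_c = 63/2·5/4 = 315/8
d = 2·441/2 + 315/8 = 3843/8
t_c = 5/4 > 0 → v_max = v_peak = 63/2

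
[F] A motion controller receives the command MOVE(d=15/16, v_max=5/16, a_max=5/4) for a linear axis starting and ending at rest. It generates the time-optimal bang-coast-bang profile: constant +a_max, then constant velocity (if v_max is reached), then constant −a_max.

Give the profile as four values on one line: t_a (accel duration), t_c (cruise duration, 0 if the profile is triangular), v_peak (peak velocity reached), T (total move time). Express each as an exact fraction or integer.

v_max²/a_max = (5/16)²/(5/4) = 5/64
15/16 ≥ 5/64 so v_max reached
t_a = (5/16)/(5/4) = 1/4; v_peak = 5/16
d_cruise = 15/16 − 5/64 = 55/64; t_c = (55/64)/(5/16) = 11/4
T = 2·1/4 + 11/4 = 13/4

t_a=1/4 t_c=11/4 v_peak=5/16 T=13/4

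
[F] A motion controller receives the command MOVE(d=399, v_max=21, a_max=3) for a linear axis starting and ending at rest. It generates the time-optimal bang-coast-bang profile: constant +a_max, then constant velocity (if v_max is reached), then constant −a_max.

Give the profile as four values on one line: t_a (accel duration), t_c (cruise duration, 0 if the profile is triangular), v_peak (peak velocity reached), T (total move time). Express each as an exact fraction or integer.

v_max²/a_max = 21²/3 = 147
399 ≥ 147 ⇒ cruise phase
t_a = 21/3 = 7; v_peak = 21
d_cruise = 399 − 147 = 252; t_c = 252/21 = 12
T = 2·7 + 12 = 26

t_a=7 t_c=12 v_peak=21 T=26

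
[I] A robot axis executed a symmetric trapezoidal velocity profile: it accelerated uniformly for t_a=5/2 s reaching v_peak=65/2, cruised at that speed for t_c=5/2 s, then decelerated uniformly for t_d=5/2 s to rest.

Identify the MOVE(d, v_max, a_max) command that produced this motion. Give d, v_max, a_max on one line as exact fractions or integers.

d=325/2 v_max=65/2 a_max=13

a_max = (65/2)/(5/2) = 13
d_a = ½·65/2·5/2 = 325/8; d_c = 65/2·5/2 = 325/4
d = 2·325/8 + 325/4 = 325/2
t_c = 5/2 > 0 → v_max = v_peak = 65/2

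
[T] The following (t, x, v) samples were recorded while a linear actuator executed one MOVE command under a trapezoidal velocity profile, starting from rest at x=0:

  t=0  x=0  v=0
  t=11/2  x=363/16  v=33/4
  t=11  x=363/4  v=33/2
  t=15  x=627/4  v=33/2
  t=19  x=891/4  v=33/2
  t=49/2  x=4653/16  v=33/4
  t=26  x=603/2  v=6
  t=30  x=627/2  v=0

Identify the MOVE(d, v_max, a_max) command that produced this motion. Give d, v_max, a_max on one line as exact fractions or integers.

final state: t=30, x=627/2, v=0 → d = 627/2
a_max = (33/4−0)/(11/2−0) = 3/2
max v = 33/2 over t∈[11,19] → v_max = 33/2
check: 33/2·(11+8) = 627/2 ✓

d=627/2 v_max=33/2 a_max=3/2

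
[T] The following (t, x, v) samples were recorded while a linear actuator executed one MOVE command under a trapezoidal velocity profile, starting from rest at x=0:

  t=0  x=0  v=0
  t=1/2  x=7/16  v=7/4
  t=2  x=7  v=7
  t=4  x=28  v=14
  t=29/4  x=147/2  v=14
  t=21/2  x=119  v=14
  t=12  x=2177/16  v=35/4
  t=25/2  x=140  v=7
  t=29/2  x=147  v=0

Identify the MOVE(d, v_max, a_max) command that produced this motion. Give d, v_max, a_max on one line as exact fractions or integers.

d=147 v_max=14 a_max=7/2

final state: t=29/2, x=147, v=0 → d = 147
a_max = (7/4−0)/(1/2−0) = 7/2
max v = 14 over t∈[4,21/2] → v_max = 14
check: 14·(4+13/2) = 147 ✓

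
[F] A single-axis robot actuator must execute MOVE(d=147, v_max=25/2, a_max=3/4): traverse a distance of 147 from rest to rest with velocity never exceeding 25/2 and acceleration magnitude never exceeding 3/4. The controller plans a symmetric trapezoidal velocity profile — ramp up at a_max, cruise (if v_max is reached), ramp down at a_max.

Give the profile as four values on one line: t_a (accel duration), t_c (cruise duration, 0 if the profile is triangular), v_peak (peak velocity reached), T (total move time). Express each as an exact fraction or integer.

(v_max)²/a_max = (25/2)²/(3/4) = 625/3
147 < 625/3 → triangular
v_peak = √(147·3/4) = √(441/4) = 21/2
t_a = (21/2)/(3/4) = 14; t_c = 0
T = 2·14 = 28

t_a=14 t_c=0 v_peak=21/2 T=28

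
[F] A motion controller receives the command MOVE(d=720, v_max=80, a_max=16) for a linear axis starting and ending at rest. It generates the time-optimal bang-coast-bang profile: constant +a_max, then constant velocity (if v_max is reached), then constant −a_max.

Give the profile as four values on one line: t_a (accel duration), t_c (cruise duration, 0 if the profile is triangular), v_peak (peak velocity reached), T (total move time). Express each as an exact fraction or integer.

v_max²/a_max = 80²/16 = 400
720 ≥ 400 → trapezoidal
t_a = 80/16 = 5; v_peak = 80
d_cruise = 720 − 400 = 320; t_c = 320/80 = 4
T = 2·5 + 4 = 14

t_a=5 t_c=4 v_peak=80 T=14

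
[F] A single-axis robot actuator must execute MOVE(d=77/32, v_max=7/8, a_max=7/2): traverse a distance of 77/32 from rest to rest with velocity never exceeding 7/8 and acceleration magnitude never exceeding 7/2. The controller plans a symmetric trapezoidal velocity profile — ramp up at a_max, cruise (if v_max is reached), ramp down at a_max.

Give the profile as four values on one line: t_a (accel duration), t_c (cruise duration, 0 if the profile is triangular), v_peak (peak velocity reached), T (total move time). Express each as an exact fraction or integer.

t_a=1/4 t_c=5/2 v_peak=7/8 T=3

v_max²/a_max = (7/8)²/(7/2) = 7/32
77/32 ≥ 7/32 → trapezoidal
t_a = (7/8)/(7/2) = 1/4; v_peak = 7/8
d_cruise = 77/32 − 7/32 = 35/16; t_c = (35/16)/(7/8) = 5/2
T = 2·1/4 + 5/2 = 3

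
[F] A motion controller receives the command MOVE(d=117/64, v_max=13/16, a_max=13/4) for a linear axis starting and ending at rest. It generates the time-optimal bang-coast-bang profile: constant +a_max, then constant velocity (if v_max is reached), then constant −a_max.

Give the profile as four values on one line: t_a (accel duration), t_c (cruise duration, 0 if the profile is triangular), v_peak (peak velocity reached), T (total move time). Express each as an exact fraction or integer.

t_a=1/4 t_c=2 v_peak=13/16 T=5/2

(v_max)²/a_max = (13/16)²/(13/4) = 13/64
117/64 ≥ 13/64 ⇒ cruise phase
t_a = (13/16)/(13/4) = 1/4; v_peak = 13/16
d_cruise = 117/64 − 13/64 = 13/8; t_c = (13/8)/(13/16) = 2
T = 2·1/4 + 2 = 5/2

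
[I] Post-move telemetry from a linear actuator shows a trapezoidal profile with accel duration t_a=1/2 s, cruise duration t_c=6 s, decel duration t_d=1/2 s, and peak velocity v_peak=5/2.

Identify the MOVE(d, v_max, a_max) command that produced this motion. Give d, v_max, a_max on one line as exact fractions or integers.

a_max = (5/2)/(1/2) = 5
d_a = ½·5/2·1/2 = 5/8; d_c = 5/2·6 = 15
d = 2·5/8 + 15 = 65/4
t_c = 6 > 0 → v_max = v_peak = 5/2

d=65/4 v_max=5/2 a_max=5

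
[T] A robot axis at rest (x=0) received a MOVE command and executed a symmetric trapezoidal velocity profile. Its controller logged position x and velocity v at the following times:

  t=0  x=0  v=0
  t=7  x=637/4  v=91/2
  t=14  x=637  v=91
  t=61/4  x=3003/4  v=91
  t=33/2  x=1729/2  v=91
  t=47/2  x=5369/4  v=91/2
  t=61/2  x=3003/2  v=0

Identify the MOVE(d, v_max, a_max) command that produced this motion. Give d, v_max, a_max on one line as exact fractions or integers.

final state: t=61/2, x=3003/2, v=0 → d = 3003/2
a_max = (91/2−0)/(7−0) = 13/2
max v = 91 over t∈[14,33/2] → v_max = 91
check: 91·(14+5/2) = 3003/2 ✓

d=3003/2 v_max=91 a_max=13/2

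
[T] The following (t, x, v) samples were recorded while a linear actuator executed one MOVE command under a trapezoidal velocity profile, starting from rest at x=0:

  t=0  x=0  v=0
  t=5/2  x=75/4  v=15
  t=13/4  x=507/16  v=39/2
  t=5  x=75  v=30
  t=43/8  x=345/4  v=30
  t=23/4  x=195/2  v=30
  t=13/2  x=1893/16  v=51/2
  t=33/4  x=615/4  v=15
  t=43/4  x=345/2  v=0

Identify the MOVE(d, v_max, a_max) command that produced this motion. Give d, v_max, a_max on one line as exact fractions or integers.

final state: t=43/4, x=345/2, v=0 → d = 345/2
a_max = (15−0)/(5/2−0) = 6
max v = 30 over t∈[5,23/4] → v_max = 30
check: 30·(5+3/4) = 345/2 ✓

d=345/2 v_max=30 a_max=6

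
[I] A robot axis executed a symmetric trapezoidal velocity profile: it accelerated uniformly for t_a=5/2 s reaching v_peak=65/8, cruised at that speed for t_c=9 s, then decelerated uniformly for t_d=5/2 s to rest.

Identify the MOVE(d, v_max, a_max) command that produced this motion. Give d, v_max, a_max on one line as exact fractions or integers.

a_max = (65/8)/(5/2) = 13/4
d_a = ½·65/8·5/2 = 325/32; d_c = 65/8·9 = 585/8
d = 2·325/32 + 585/8 = 1495/16
t_c = 9 > 0 so v_max = 65/8

d=1495/16 v_max=65/8 a_max=13/4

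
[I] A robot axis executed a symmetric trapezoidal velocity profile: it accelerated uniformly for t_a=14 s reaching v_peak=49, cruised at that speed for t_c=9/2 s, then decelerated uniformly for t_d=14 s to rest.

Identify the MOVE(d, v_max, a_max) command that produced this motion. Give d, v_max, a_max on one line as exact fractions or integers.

d=1813/2 v_max=49 a_max=7/2

a_max = 49/14 = 7/2
d_a = ½·49·14 = 343; d_c = 49·9/2 = 441/2
d = 2·343 + 441/2 = 1813/2
t_c = 9/2 > 0 ⇒ limit active, v_max = 49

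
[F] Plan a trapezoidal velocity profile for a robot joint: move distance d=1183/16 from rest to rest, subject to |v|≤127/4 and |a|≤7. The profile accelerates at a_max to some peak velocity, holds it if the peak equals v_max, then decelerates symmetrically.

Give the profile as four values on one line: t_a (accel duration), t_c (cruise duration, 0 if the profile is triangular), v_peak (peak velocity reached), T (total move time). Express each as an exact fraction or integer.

t_a=13/4 t_c=0 v_peak=91/4 T=13/2

(v_max)²/a_max = (127/4)²/7 = 16129/112
1183/16 < 16129/112 → triangular
v_peak = √(1183/16·7) = √(8281/16) = 91/4
t_a = (91/4)/7 = 13/4; t_c = 0
T = 2·13/4 = 13/2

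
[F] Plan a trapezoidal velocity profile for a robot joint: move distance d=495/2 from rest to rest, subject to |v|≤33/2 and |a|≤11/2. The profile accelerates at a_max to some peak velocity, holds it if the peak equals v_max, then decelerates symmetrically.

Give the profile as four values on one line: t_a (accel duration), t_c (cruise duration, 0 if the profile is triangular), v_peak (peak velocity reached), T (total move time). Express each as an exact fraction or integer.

v_max²/a_max = (33/2)²/(11/2) = 99/2
495/2 ≥ 99/2 → trapezoidal
t_a = (33/2)/(11/2) = 3; v_peak = 33/2
d_cruise = 495/2 − 99/2 = 198; t_c = 198/(33/2) = 12
T = 2·3 + 12 = 18

t_a=3 t_c=12 v_peak=33/2 T=18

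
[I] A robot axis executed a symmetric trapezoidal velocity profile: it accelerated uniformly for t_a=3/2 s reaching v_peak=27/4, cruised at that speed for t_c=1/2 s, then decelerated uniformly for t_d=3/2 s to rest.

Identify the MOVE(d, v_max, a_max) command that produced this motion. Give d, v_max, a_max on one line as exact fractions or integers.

a_max = (27/4)/(3/2) = 9/2
d_a = ½·27/4·3/2 = 81/16; d_c = 27/4·1/2 = 27/8
d = 2·81/16 + 27/8 = 27/2
t_c = 1/2 > 0 ⇒ limit active, v_max = 27/4

d=27/2 v_max=27/4 a_max=9/2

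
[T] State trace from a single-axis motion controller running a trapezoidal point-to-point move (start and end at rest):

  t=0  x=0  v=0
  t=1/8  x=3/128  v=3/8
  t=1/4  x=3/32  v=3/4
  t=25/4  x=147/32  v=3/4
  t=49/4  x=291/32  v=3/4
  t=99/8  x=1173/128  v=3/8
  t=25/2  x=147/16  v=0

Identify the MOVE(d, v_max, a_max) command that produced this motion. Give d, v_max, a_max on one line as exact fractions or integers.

d=147/16 v_max=3/4 a_max=3

final state: t=25/2, x=147/16, v=0 → d = 147/16
a_max = (3/8−0)/(1/8−0) = 3
max v = 3/4 over t∈[1/4,49/4] → v_max = 3/4
check: 3/4·(1/4+12) = 147/16 ✓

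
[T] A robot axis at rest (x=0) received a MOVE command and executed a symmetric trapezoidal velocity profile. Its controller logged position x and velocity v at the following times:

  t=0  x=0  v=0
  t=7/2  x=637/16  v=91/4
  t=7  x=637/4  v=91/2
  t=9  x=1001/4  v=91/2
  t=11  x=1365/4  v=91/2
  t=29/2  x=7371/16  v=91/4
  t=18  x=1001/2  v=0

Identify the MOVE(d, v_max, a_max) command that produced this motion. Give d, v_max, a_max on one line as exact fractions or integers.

d=1001/2 v_max=91/2 a_max=13/2

final state: t=18, x=1001/2, v=0 → d = 1001/2
a_max = (91/4−0)/(7/2−0) = 13/2
max v = 91/2 over t∈[7,11] → v_max = 91/2
check: 91/2·(7+4) = 1001/2 ✓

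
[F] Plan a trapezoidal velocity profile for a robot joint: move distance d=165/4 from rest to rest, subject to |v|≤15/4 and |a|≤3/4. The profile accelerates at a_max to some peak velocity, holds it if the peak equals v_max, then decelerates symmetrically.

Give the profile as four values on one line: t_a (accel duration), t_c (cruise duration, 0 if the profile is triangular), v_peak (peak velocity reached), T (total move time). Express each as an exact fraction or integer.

v_max²/a_max = (15/4)²/(3/4) = 75/4
165/4 ≥ 75/4 → trapezoidal
t_a = (15/4)/(3/4) = 5; v_peak = 15/4
d_cruise = 165/4 − 75/4 = 45/2; t_c = (45/2)/(15/4) = 6
T = 2·5 + 6 = 16

t_a=5 t_c=6 v_peak=15/4 T=16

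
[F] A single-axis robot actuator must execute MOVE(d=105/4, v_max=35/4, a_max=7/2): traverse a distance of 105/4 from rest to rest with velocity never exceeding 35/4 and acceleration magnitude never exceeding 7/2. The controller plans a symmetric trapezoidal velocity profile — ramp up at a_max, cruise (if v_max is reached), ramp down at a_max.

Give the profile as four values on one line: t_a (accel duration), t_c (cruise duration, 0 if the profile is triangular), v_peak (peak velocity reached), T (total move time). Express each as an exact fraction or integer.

t_a=5/2 t_c=1/2 v_peak=35/4 T=11/2

v_max²/a_max = (35/4)²/(7/2) = 175/8
105/4 ≥ 175/8 ⇒ cruise phase
t_a = (35/4)/(7/2) = 5/2; v_peak = 35/4
d_cruise = 105/4 − 175/8 = 35/8; t_c = (35/8)/(35/4) = 1/2
T = 2·5/2 + 1/2 = 11/2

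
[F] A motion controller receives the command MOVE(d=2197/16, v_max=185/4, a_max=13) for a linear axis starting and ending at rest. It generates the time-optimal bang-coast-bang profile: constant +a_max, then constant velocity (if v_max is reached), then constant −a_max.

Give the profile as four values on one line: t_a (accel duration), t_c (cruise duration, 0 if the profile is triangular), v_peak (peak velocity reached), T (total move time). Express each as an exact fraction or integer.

t_a=13/4 t_c=0 v_peak=169/4 T=13/2

(v_max)²/a_max = (185/4)²/13 = 34225/208
2197/16 < 34225/208 → triangular
v_peak = √(2197/16·13) = √(28561/16) = 169/4
t_a = (169/4)/13 = 13/4; t_c = 0
T = 2·13/4 = 13/2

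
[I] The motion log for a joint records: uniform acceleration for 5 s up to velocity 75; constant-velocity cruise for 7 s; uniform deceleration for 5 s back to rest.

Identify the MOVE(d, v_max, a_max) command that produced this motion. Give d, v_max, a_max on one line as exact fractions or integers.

d=900 v_max=75 a_max=15

a_max = 75/5 = 15
d_a = ½·75·5 = 375/2; d_c = 75·7 = 525
d = 2·375/2 + 525 = 900
t_c = 7 > 0 → v_max = v_peak = 75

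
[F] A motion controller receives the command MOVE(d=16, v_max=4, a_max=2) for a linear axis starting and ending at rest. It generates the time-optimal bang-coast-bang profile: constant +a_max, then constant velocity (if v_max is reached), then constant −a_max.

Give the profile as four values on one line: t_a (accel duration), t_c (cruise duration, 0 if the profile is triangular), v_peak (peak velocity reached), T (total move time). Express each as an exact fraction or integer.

t_a=2 t_c=2 v_peak=4 T=6

vₘ²/aₘ = 4²/2 = 8
16 ≥ 8 → trapezoidal
t_a = 4/2 = 2; v_peak = 4
d_cruise = 16 − 8 = 8; t_c = 8/4 = 2
T = 2·2 + 2 = 6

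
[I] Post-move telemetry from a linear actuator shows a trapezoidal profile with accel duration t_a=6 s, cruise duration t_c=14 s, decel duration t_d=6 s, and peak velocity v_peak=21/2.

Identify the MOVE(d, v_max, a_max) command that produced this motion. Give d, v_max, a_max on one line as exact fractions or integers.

a_max = (21/2)/6 = 7/4
d_a = ½·21/2·6 = 63/2; d_c = 21/2·14 = 147
d = 2·63/2 + 147 = 210
t_c = 14 > 0 so v_max = 21/2

d=210 v_max=21/2 a_max=7/4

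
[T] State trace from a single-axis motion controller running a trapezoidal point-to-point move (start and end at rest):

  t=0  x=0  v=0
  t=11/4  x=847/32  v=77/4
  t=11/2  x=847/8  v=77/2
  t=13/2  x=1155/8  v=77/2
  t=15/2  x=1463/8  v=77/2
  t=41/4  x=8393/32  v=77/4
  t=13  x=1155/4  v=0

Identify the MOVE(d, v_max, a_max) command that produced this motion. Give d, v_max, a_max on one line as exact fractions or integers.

final state: t=13, x=1155/4, v=0 → d = 1155/4
a_max = (77/4−0)/(11/4−0) = 7
max v = 77/2 over t∈[11/2,15/2] → v_max = 77/2
check: 77/2·(11/2+2) = 1155/4 ✓

d=1155/4 v_max=77/2 a_max=7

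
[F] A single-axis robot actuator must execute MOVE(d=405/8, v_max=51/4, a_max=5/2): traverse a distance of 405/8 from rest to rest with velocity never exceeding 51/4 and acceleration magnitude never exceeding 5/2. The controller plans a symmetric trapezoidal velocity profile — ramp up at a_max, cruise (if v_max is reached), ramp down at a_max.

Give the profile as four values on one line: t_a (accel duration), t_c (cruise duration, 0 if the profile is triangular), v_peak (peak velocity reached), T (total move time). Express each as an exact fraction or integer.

t_a=9/2 t_c=0 v_peak=45/4 T=9

vₘ²/aₘ = (51/4)²/(5/2) = 2601/40
405/8 < 2601/40 so t_c = 0
v_peak = √(405/8·5/2) = √(2025/16) = 45/4
t_a = (45/4)/(5/2) = 9/2; t_c = 0
T = 2·9/2 = 9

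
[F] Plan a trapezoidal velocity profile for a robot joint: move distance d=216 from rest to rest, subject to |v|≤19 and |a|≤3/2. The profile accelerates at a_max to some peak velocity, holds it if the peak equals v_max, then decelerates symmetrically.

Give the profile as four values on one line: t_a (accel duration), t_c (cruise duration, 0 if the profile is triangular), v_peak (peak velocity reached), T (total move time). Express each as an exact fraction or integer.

t_a=12 t_c=0 v_peak=18 T=24

v_max²/a_max = 19²/(3/2) = 722/3
216 < 722/3 ⇒ no cruise
v_peak = √(216·3/2) = √324 = 18
t_a = 18/(3/2) = 12; t_c = 0
T = 2·12 = 24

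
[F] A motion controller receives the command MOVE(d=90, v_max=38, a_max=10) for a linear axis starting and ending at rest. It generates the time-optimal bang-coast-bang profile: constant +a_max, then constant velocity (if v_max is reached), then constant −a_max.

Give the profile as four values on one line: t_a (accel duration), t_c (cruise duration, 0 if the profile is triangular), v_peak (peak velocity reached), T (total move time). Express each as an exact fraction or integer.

t_a=3 t_c=0 v_peak=30 T=6

vₘ²/aₘ = 38²/10 = 722/5
90 < 722/5 so t_c = 0
v_peak = √(90·10) = √900 = 30
t_a = 30/10 = 3; t_c = 0
T = 2·3 = 6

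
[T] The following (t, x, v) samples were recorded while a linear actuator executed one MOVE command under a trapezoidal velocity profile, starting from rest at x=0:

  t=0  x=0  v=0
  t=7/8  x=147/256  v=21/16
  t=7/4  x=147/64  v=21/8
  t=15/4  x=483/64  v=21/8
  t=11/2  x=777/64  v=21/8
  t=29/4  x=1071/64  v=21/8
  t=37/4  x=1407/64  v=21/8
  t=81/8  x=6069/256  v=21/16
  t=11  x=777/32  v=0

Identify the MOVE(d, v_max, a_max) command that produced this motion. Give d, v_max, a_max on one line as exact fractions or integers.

d=777/32 v_max=21/8 a_max=3/2

final state: t=11, x=777/32, v=0 → d = 777/32
a_max = (21/16−0)/(7/8−0) = 3/2
max v = 21/8 over t∈[7/4,37/4] → v_max = 21/8
check: 21/8·(7/4+15/2) = 777/32 ✓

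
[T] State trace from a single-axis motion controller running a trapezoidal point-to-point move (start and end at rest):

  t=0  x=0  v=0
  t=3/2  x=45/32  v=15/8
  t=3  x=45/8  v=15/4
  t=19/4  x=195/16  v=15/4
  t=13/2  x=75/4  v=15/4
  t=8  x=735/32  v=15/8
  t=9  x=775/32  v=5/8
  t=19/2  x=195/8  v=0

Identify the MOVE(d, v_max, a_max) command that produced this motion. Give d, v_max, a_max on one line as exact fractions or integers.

d=195/8 v_max=15/4 a_max=5/4

final state: t=19/2, x=195/8, v=0 → d = 195/8
a_max = (15/8−0)/(3/2−0) = 5/4
max v = 15/4 over t∈[3,13/2] → v_max = 15/4
check: 15/4·(3+7/2) = 195/8 ✓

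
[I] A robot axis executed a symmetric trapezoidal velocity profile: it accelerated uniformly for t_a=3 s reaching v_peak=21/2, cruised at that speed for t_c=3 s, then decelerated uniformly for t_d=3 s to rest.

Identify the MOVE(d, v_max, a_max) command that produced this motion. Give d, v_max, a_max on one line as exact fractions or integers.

a_max = (21/2)/3 = 7/2
d_a = ½·21/2·3 = 63/4; d_c = 21/2·3 = 63/2
d = 2·63/4 + 63/2 = 63
t_c = 3 > 0 so v_max = 21/2

d=63 v_max=21/2 a_max=7/2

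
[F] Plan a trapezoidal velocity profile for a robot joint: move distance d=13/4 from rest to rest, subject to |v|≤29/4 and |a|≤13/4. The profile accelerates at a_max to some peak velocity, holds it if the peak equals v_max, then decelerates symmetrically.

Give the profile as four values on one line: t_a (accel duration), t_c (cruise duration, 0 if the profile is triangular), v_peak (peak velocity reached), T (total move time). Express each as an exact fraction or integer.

(v_max)²/a_max = (29/4)²/(13/4) = 841/52
13/4 < 841/52 so t_c = 0
v_peak = √(13/4·13/4) = √(169/16) = 13/4
t_a = (13/4)/(13/4) = 1; t_c = 0
T = 2·1 = 2

t_a=1 t_c=0 v_peak=13/4 T=2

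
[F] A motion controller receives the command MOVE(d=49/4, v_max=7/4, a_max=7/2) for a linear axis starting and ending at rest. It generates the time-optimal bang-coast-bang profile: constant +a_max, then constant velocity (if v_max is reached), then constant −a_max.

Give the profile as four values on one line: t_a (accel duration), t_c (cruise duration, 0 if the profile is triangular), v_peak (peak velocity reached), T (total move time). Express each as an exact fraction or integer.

t_a=1/2 t_c=13/2 v_peak=7/4 T=15/2

(v_max)²/a_max = (7/4)²/(7/2) = 7/8
49/4 ≥ 7/8 → trapezoidal
t_a = (7/4)/(7/2) = 1/2; v_peak = 7/4
d_cruise = 49/4 − 7/8 = 91/8; t_c = (91/8)/(7/4) = 13/2
T = 2·1/2 + 13/2 = 15/2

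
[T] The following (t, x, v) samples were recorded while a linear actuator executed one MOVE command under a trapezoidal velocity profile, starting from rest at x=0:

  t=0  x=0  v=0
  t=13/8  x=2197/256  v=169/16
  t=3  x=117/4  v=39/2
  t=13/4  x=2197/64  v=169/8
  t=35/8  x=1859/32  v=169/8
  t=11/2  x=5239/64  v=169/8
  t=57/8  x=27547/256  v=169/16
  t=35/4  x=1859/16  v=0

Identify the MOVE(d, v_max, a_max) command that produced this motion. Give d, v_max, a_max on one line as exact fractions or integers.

d=1859/16 v_max=169/8 a_max=13/2

final state: t=35/4, x=1859/16, v=0 → d = 1859/16
a_max = (169/16−0)/(13/8−0) = 13/2
max v = 169/8 over t∈[13/4,11/2] → v_max = 169/8
check: 169/8·(13/4+9/4) = 1859/16 ✓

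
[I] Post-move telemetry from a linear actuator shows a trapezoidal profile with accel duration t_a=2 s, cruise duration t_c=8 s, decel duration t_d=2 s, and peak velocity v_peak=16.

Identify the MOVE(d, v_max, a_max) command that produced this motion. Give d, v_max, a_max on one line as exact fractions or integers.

d=160 v_max=16 a_max=8

a_max = 16/2 = 8
d_a = ½·16·2 = 16; d_c = 16·8 = 128
d = 2·16 + 128 = 160
t_c = 8 > 0 so v_max = 16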